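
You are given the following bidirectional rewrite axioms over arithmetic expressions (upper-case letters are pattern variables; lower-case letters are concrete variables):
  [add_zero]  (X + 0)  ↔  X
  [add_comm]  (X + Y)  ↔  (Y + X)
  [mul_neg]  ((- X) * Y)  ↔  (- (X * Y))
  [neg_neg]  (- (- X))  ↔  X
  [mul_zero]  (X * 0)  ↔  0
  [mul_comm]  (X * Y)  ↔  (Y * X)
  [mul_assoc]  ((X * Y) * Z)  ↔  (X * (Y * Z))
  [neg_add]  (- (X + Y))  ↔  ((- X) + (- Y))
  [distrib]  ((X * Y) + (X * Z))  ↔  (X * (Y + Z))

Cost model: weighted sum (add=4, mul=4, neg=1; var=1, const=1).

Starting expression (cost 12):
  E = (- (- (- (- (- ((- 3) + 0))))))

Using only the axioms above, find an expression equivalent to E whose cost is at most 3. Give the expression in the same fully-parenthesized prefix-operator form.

1. [add_zero →] ((- 3) + 0)  →  (- 3);  E = (- (- (- (- (- (- 3))))))
2. [neg_neg →] (- (- (- (- (- (- 3))))))  →  (- (- (- (- 3))))
3. [neg_neg →] (- (- (- 3)))  →  (- 3);  cost 3 ≤ 3, done

(- (- 3))   [cost 3]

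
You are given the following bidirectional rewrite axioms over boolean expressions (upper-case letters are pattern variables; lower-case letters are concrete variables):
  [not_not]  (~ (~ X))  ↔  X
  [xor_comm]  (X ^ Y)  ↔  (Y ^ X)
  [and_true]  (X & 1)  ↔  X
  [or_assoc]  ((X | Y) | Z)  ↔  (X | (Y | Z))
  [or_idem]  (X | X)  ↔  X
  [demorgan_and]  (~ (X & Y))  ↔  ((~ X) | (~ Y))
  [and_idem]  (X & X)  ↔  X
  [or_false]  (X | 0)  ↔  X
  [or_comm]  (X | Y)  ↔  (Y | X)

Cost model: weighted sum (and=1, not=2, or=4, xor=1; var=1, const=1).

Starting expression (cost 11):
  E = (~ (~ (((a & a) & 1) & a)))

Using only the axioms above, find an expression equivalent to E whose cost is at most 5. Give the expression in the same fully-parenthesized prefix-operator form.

(1) ((a & a) & 1)  =[and_true →]=  (a & a)    ⊢ (~ (~ ((a & a) & a)))
(2) (a & a)  =[and_idem →]=  a    ⊢ (~ (~ (a & a)))
(3) (a & a)  =[and_idem →]=  a    ⊢ cost 5, within 5

(~ (~ a))   [cost 5]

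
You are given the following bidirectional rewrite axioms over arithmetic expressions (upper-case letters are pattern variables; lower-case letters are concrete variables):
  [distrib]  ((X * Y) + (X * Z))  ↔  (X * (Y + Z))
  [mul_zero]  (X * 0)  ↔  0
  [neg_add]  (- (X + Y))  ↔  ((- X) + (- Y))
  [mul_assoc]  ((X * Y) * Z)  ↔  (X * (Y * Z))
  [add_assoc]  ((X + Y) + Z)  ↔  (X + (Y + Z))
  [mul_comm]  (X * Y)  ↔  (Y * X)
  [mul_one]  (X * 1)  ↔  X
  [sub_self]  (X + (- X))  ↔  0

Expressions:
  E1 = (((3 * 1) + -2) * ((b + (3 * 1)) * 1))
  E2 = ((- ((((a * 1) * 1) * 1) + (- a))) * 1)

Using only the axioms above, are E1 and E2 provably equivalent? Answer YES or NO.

NO

All listed rules preserve value, hence provable equivalence implies equal values everywhere; look for a separating assignment.
a=0, b=0 gives E1 ↦ 3, E2 ↦ 0; values differ ⇒ not provably equivalent.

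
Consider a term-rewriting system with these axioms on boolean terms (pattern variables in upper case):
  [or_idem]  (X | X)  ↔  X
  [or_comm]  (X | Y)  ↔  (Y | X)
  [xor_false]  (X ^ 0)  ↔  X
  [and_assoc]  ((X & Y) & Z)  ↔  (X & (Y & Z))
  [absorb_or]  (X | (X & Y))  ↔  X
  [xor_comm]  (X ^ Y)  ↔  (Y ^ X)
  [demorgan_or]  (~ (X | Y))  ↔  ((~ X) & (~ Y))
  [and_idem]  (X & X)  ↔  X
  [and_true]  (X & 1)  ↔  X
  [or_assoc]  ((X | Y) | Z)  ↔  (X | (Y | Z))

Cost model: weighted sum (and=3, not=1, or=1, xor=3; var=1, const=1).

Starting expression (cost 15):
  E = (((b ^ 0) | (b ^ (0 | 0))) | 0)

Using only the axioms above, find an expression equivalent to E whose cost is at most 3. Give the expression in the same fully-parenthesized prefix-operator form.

(b | 0)   [cost 3]

1. [or_idem →] (0 | 0)  →  0;  E = (((b ^ 0) | (b ^ 0)) | 0)
2. [or_idem →] ((b ^ 0) | (b ^ 0))  →  (b ^ 0);  E = ((b ^ 0) | 0)
3. [xor_false →] (b ^ 0)  →  b;  cost 3 ≤ 3, done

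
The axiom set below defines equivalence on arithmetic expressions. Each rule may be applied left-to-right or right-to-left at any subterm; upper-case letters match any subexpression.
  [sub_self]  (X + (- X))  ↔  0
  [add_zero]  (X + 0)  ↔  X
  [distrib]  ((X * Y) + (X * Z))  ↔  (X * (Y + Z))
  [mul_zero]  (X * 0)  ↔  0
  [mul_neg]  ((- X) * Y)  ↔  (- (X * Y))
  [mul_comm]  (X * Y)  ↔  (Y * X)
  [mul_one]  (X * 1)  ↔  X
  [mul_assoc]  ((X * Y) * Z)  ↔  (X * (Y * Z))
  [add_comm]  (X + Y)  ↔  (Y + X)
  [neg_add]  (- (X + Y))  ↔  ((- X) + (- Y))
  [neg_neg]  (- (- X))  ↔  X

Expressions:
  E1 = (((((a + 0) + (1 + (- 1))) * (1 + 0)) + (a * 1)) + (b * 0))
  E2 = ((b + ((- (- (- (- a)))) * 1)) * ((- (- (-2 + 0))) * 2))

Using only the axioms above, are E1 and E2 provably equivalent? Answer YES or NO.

NO

All listed rules preserve value, hence provable equivalence implies equal values everywhere; look for a separating assignment.
a=0, b=1 gives E1 ↦ 0, E2 ↦ -4; values differ ⇒ not provably equivalent.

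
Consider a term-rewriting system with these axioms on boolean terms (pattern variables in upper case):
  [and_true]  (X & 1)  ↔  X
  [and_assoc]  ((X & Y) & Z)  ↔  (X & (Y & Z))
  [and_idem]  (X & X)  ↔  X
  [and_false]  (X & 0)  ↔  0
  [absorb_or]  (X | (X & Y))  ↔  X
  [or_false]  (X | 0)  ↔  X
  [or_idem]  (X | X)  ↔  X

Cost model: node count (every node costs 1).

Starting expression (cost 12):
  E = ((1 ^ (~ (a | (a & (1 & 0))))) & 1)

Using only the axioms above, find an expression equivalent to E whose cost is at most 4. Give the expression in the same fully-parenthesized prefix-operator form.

(1 ^ (~ a))   [cost 4]

(1) (1 & 0)  =[and_false →]=  0    ⊢ ((1 ^ (~ (a | (a & 0)))) & 1)
(2) ((1 ^ (~ (a | (a & 0)))) & 1)  =[and_true →]=  (1 ^ (~ (a | (a & 0))))
(3) (a | (a & 0))  =[absorb_or →]=  a    ⊢ cost 4, within 4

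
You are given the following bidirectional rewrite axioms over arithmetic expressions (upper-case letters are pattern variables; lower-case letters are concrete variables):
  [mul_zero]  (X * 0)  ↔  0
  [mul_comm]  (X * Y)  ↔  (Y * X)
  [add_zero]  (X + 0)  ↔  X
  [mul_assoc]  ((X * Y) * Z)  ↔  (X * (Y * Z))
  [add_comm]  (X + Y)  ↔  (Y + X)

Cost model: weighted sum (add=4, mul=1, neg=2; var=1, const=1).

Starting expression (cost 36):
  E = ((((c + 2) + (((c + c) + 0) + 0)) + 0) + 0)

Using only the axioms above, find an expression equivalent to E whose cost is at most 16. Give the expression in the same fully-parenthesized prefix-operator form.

((c + 2) + (c + c))   [cost 16]

step 1: add_zero (→) rewrites (((c + c) + 0) + 0) into ((c + c) + 0), now ((((c + 2) + ((c + c) + 0)) + 0) + 0)
step 2: add_zero (→) rewrites ((((c + 2) + ((c + c) + 0)) + 0) + 0) into (((c + 2) + ((c + c) + 0)) + 0)
step 3: add_zero (→) rewrites (((c + 2) + ((c + c) + 0)) + 0) into ((c + 2) + ((c + c) + 0))
step 4: add_zero (→) rewrites ((c + c) + 0) into (c + c), reaching cost 16 (bound 16)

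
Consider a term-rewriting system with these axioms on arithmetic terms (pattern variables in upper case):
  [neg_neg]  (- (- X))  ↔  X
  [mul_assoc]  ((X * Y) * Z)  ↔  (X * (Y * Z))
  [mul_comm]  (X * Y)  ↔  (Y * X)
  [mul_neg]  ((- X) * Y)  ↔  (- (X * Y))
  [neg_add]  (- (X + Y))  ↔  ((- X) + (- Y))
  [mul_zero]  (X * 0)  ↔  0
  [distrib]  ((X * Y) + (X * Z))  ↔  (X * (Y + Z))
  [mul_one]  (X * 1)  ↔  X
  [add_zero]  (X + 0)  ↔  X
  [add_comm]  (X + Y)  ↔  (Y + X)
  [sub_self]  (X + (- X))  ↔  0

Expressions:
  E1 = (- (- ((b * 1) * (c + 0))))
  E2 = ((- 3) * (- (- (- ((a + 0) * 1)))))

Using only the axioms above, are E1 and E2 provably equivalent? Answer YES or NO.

All listed rules preserve value, hence provable equivalence implies equal values everywhere; look for a separating assignment.
a=0, b=1, c=1 gives E1 ↦ 1, E2 ↦ 0; values differ ⇒ not provably equivalent.

NO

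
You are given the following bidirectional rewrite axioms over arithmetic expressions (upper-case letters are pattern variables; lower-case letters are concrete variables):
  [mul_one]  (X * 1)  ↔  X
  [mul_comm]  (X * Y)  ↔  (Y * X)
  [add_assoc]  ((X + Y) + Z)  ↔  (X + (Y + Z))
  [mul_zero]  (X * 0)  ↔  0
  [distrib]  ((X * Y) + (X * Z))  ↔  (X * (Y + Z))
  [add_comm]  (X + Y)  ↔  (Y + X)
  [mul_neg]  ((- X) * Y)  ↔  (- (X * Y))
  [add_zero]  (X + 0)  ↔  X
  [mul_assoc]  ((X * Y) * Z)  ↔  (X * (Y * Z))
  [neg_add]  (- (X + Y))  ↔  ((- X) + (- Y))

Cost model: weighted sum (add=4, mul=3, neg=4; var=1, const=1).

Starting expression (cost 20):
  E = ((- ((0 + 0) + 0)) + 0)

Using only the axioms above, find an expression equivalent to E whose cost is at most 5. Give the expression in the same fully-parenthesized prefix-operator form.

(- 0)   [cost 5]

(1) ((- ((0 + 0) + 0)) + 0)  =[add_zero →]=  (- ((0 + 0) + 0))
(2) (0 + 0)  =[add_zero →]=  0    ⊢ (- (0 + 0))
(3) (0 + 0)  =[add_zero →]=  0    ⊢ cost 5, within 5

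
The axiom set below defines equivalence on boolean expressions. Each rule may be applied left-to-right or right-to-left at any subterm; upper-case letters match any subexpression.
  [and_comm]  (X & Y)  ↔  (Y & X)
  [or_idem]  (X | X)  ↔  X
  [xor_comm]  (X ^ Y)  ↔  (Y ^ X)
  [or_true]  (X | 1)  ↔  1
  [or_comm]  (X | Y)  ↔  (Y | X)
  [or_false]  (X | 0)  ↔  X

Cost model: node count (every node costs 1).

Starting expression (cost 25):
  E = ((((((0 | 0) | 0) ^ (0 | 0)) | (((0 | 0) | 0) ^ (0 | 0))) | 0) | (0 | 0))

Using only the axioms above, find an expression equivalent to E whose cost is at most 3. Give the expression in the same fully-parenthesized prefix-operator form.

(1) ((((0 | 0) | 0) ^ (0 | 0)) | (((0 | 0) | 0) ^ (0 | 0)))  =[or_idem →]=  (((0 | 0) | 0) ^ (0 | 0))    ⊢ (((((0 | 0) | 0) ^ (0 | 0)) | 0) | (0 | 0))
(2) (0 | 0)  =[or_idem →]=  0    ⊢ ((((0 | 0) ^ (0 | 0)) | 0) | (0 | 0))
(3) (0 | 0)  =[or_idem →]=  0    ⊢ (((0 ^ (0 | 0)) | 0) | (0 | 0))
(4) (0 ^ (0 | 0))  =[xor_comm →]=  ((0 | 0) ^ 0)    ⊢ ((((0 | 0) ^ 0) | 0) | (0 | 0))
(5) (0 | 0)  =[or_false →]=  0    ⊢ ((((0 | 0) ^ 0) | 0) | 0)
(6) (((0 | 0) ^ 0) | 0)  =[or_false →]=  ((0 | 0) ^ 0)    ⊢ (((0 | 0) ^ 0) | 0)
(7) (0 | 0)  =[or_idem →]=  0    ⊢ ((0 ^ 0) | 0)
(8) ((0 ^ 0) | 0)  =[or_false →]=  (0 ^ 0)    ⊢ cost 3, within 3

(0 ^ 0)   [cost 3]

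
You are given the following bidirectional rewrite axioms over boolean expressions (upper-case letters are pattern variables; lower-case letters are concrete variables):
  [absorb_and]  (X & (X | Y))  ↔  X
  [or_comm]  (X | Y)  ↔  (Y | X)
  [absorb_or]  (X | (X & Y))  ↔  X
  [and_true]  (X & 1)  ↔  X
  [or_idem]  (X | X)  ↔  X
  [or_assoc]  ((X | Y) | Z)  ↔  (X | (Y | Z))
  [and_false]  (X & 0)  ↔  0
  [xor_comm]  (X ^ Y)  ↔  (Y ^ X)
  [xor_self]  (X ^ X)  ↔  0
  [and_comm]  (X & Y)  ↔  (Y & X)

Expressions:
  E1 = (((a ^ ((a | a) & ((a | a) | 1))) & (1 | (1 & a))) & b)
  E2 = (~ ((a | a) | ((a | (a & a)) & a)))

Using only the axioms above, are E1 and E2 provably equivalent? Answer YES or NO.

NO

The axioms are sound identities: if E1 ↔* E2 then E1 and E2 evaluate identically under any assignment.
Under a=0, b=0: E1 evaluates to 0, E2 to 1. Distinct ⇒ no rewrite sequence connects them.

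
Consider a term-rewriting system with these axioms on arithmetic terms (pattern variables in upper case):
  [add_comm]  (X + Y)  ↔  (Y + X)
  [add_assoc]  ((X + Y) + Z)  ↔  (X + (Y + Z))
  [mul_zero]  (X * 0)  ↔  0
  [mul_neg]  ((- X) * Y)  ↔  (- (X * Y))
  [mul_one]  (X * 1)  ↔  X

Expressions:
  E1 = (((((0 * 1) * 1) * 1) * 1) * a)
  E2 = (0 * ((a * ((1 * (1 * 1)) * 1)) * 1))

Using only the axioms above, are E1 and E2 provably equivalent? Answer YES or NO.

step 1: mul_one (→) rewrites (((0 * 1) * 1) * 1) into ((0 * 1) * 1), now ((((0 * 1) * 1) * 1) * a)
step 2: mul_one (→) rewrites (((0 * 1) * 1) * 1) into ((0 * 1) * 1), now (((0 * 1) * 1) * a)
step 3: mul_one (→) rewrites ((0 * 1) * 1) into (0 * 1), now ((0 * 1) * a)
step 4: mul_one (→) rewrites (0 * 1) into 0, now (0 * a)
step 5: mul_one (←) rewrites a into (a * 1), now (0 * (a * 1))
step 6: mul_one (←) rewrites 1 into (1 * 1), now (0 * (a * (1 * 1)))
step 7: mul_one (←) rewrites (1 * 1) into ((1 * 1) * 1), now (0 * (a * ((1 * 1) * 1)))
step 8: mul_one (←) rewrites 1 into (1 * 1), now (0 * (a * ((1 * (1 * 1)) * 1)))
step 9: mul_one (←) rewrites (a * ((1 * (1 * 1)) * 1)) into ((a * ((1 * (1 * 1)) * 1)) * 1), which is E2

YES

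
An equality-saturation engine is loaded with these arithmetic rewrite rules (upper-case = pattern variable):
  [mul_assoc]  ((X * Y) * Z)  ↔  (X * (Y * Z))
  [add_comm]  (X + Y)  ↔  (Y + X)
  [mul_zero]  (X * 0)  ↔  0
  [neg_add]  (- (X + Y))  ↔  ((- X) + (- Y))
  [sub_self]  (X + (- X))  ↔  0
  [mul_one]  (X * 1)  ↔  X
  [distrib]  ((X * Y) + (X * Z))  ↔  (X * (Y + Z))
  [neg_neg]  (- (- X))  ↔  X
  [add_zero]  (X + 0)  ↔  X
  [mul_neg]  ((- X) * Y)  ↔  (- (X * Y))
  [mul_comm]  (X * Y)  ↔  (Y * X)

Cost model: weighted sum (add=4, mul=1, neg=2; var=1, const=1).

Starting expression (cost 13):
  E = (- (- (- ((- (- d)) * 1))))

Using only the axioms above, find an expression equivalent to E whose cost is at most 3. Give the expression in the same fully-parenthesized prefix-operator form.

(- d)   [cost 3]

1. [neg_neg →] (- (- d))  →  d;  E = (- (- (- (d * 1))))
2. [mul_one →] (d * 1)  →  d;  E = (- (- (- d)))
3. [neg_neg →] (- (- d))  →  d;  cost 3 ≤ 3, done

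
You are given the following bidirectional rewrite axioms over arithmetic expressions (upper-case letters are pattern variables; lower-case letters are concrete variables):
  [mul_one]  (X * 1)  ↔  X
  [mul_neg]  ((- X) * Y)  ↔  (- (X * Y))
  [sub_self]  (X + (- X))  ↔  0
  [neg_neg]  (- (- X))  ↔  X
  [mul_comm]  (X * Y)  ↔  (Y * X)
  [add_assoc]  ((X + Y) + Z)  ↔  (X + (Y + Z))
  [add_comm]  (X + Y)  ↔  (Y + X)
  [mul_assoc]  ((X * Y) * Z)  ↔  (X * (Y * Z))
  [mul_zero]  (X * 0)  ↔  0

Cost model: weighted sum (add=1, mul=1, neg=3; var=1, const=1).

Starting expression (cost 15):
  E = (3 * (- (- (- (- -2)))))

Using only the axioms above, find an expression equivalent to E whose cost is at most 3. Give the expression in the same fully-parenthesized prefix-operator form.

(3 * -2)   [cost 3]

1. [neg_neg →] (- (- (- -2)))  →  (- -2);  E = (3 * (- (- -2)))
2. [neg_neg →] (- (- -2))  →  -2;  cost 3 ≤ 3, done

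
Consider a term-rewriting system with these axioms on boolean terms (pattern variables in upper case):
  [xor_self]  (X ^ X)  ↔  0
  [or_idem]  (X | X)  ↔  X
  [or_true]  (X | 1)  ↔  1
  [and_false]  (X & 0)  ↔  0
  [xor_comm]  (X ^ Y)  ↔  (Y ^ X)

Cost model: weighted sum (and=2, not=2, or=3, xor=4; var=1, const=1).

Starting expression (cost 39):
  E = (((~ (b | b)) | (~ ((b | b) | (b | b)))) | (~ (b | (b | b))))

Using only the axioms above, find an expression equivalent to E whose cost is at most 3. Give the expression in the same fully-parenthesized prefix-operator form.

(~ b)   [cost 3]

(1) ((b | b) | (b | b))  =[or_idem →]=  (b | b)    ⊢ (((~ (b | b)) | (~ (b | b))) | (~ (b | (b | b))))
(2) (b | b)  =[or_idem →]=  b    ⊢ (((~ (b | b)) | (~ (b | b))) | (~ (b | b)))
(3) ((~ (b | b)) | (~ (b | b)))  =[or_idem →]=  (~ (b | b))    ⊢ ((~ (b | b)) | (~ (b | b)))
(4) ((~ (b | b)) | (~ (b | b)))  =[or_idem →]=  (~ (b | b))
(5) (b | b)  =[or_idem →]=  b    ⊢ cost 3, within 3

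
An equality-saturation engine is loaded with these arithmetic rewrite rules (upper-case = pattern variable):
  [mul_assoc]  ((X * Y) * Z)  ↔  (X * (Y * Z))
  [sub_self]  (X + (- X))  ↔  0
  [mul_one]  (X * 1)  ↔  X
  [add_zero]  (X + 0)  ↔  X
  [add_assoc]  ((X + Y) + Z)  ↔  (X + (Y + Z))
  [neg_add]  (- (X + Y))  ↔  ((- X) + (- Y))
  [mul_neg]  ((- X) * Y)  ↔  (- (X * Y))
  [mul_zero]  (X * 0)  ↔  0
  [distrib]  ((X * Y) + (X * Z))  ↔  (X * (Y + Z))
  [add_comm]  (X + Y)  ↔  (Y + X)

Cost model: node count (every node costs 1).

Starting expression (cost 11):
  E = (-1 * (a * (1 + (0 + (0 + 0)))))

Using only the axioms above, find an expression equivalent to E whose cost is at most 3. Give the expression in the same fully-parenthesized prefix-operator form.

1. [add_zero →] (0 + 0)  →  0;  E = (-1 * (a * (1 + (0 + 0))))
2. [add_zero →] (0 + 0)  →  0;  E = (-1 * (a * (1 + 0)))
3. [add_zero →] (1 + 0)  →  1;  E = (-1 * (a * 1))
4. [mul_one →] (a * 1)  →  a;  cost 3 ≤ 3, done

(-1 * a)   [cost 3]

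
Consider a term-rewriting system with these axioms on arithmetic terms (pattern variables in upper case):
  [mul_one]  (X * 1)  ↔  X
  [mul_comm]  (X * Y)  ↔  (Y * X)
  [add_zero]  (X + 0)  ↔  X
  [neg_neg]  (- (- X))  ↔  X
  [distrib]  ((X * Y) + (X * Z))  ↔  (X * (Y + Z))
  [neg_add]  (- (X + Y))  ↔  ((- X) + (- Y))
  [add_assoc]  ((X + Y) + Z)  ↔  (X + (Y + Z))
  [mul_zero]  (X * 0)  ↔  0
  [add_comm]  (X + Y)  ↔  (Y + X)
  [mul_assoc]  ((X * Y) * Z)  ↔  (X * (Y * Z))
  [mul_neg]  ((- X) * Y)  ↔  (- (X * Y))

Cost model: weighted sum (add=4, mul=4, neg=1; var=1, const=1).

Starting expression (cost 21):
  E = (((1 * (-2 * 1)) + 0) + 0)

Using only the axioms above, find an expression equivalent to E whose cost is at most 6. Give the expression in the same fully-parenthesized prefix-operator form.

step 1: add_zero (→) rewrites (((1 * (-2 * 1)) + 0) + 0) into ((1 * (-2 * 1)) + 0)
step 2: mul_one (→) rewrites (-2 * 1) into -2, now ((1 * -2) + 0)
step 3: mul_comm (→) rewrites (1 * -2) into (-2 * 1), now ((-2 * 1) + 0)
step 4: mul_one (→) rewrites (-2 * 1) into -2, reaching cost 6 (bound 6)

(-2 + 0)   [cost 6]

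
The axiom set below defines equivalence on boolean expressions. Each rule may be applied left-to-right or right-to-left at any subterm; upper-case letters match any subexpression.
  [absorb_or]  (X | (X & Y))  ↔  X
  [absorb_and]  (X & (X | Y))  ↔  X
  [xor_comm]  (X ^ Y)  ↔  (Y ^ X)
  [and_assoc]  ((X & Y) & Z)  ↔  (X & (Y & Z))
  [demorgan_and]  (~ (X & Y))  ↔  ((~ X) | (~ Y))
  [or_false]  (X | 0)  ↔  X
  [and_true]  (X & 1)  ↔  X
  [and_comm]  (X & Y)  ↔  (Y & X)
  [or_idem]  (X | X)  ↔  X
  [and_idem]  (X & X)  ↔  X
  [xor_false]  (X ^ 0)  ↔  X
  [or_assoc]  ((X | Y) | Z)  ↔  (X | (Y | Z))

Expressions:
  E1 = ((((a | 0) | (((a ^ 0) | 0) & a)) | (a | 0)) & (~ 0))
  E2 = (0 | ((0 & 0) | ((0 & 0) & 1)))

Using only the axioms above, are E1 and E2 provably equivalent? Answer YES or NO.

NO

The axioms are sound identities: if E1 ↔* E2 then E1 and E2 evaluate identically under any assignment.
Under a=1: E1 evaluates to 1, E2 to 0. Distinct ⇒ no rewrite sequence connects them.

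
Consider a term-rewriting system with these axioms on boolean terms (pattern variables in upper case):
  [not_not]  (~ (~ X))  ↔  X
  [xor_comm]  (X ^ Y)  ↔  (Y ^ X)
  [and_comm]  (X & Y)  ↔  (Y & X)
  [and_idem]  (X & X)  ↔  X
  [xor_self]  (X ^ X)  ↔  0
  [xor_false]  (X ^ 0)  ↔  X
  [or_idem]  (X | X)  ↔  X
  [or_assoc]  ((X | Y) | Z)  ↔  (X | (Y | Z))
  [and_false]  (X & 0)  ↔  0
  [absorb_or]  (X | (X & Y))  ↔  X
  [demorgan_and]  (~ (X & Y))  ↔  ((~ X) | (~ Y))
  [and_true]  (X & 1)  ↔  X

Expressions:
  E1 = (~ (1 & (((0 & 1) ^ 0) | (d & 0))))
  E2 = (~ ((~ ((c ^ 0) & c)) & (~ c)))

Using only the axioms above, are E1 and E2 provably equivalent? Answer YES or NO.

All listed rules preserve value, hence provable equivalence implies equal values everywhere; look for a separating assignment.
c=0, d=0 gives E1 ↦ 1, E2 ↦ 0; values differ ⇒ not provably equivalent.

NO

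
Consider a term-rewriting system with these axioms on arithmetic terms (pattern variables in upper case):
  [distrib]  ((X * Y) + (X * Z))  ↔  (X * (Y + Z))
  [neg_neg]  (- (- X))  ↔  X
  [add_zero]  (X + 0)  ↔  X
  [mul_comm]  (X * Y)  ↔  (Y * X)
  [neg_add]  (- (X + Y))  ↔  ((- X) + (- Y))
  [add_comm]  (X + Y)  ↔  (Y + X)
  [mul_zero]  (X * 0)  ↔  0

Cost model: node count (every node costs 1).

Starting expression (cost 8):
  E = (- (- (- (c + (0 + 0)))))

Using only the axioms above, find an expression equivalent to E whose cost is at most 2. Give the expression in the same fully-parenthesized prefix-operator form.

(- c)   [cost 2]

step 1: add_zero (→) rewrites (0 + 0) into 0, now (- (- (- (c + 0))))
step 2: add_zero (→) rewrites (c + 0) into c, now (- (- (- c)))
step 3: neg_neg (→) rewrites (- (- (- c))) into (- c), reaching cost 2 (bound 2)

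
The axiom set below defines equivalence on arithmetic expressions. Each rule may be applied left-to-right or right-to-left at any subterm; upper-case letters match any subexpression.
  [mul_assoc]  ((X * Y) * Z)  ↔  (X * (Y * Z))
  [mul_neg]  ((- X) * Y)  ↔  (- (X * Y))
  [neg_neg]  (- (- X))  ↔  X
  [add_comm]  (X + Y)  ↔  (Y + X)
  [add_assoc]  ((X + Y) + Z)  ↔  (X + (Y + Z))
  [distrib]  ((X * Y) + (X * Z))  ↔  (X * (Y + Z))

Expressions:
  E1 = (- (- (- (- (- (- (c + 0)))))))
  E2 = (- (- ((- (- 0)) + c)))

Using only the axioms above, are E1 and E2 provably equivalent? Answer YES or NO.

(1) (- (- (c + 0)))  =[neg_neg →]=  (c + 0)    ⊢ (- (- (- (- (c + 0)))))
(2) (- (- (- (c + 0))))  =[neg_neg →]=  (- (c + 0))    ⊢ (- (- (c + 0)))
(3) (- (- (c + 0)))  =[neg_neg →]=  (c + 0)
(4) (c + 0)  =[add_comm →]=  (0 + c)
(5) 0  =[neg_neg ←]=  (- (- 0))    ⊢ ((- (- 0)) + c)
(6) ((- (- 0)) + c)  =[neg_neg ←]=  (- (- ((- (- 0)) + c)))    ⊢ E2

YES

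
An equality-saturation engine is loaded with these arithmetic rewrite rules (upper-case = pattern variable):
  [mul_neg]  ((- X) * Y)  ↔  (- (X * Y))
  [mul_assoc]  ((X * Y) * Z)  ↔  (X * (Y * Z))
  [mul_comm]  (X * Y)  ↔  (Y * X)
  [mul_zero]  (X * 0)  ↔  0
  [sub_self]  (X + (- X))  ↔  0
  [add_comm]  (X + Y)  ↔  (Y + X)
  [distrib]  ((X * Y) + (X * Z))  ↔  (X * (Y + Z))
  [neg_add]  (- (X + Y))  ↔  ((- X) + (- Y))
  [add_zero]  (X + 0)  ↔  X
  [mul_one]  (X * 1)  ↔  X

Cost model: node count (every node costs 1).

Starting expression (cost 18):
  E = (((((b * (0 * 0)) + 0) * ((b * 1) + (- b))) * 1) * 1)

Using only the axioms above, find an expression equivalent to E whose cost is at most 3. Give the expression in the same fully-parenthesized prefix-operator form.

(0 * 0)   [cost 3]

step 1: mul_one (→) rewrites (((((b * (0 * 0)) + 0) * ((b * 1) + (- b))) * 1) * 1) into ((((b * (0 * 0)) + 0) * ((b * 1) + (- b))) * 1)
step 2: mul_one (→) rewrites (b * 1) into b, now ((((b * (0 * 0)) + 0) * (b + (- b))) * 1)
step 3: sub_self (→) rewrites (b + (- b)) into 0, now ((((b * (0 * 0)) + 0) * 0) * 1)
step 4: add_zero (→) rewrites ((b * (0 * 0)) + 0) into (b * (0 * 0)), now (((b * (0 * 0)) * 0) * 1)
step 5: mul_zero (→) rewrites (0 * 0) into 0, now (((b * 0) * 0) * 1)
step 6: mul_zero (→) rewrites (b * 0) into 0, now ((0 * 0) * 1)
step 7: mul_one (→) rewrites ((0 * 0) * 1) into (0 * 0), reaching cost 3 (bound 3)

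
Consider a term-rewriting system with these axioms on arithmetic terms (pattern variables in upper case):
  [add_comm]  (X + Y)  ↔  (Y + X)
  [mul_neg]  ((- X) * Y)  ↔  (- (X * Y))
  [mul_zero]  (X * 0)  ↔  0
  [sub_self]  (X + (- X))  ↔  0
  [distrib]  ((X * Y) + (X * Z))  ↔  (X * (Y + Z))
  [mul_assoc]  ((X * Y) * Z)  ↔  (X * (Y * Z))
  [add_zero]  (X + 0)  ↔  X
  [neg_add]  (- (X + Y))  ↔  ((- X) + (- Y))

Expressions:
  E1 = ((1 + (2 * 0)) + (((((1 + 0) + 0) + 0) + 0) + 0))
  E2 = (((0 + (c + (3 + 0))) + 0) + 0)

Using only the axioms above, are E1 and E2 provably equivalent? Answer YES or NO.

NO

Every axiom is a valid identity, so a rewrite proof would force E1 and E2 to agree under every assignment.
At c=0: E1 = 2 but E2 = 3; they differ, so no derivation exists.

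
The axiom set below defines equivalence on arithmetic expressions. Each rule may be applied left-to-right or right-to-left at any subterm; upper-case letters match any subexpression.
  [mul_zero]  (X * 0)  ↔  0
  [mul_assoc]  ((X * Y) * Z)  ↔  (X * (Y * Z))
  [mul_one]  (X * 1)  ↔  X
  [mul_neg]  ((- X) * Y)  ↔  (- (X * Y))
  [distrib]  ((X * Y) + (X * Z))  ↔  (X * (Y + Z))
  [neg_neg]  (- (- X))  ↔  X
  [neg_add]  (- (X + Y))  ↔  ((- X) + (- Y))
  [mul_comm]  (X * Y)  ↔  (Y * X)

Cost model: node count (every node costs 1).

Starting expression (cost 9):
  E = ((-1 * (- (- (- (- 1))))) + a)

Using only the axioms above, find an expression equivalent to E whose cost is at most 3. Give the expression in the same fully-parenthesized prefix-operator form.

(-1 + a)   [cost 3]

1. [neg_neg →] (- (- 1))  →  1;  E = ((-1 * (- (- 1))) + a)
2. [neg_neg →] (- (- 1))  →  1;  E = ((-1 * 1) + a)
3. [mul_one →] (-1 * 1)  →  -1;  cost 3 ≤ 3, done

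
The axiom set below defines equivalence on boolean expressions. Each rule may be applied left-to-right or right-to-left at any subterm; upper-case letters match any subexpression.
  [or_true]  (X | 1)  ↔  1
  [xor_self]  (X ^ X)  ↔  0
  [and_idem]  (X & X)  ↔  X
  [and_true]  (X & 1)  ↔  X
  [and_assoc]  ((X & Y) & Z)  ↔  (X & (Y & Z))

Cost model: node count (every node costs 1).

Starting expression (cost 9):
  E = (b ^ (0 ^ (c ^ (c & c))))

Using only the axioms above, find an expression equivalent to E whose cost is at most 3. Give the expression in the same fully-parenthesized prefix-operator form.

(b ^ 0)   [cost 3]

step 1: and_idem (→) rewrites (c & c) into c, now (b ^ (0 ^ (c ^ c)))
step 2: xor_self (→) rewrites (c ^ c) into 0, now (b ^ (0 ^ 0))
step 3: xor_self (→) rewrites (0 ^ 0) into 0, reaching cost 3 (bound 3)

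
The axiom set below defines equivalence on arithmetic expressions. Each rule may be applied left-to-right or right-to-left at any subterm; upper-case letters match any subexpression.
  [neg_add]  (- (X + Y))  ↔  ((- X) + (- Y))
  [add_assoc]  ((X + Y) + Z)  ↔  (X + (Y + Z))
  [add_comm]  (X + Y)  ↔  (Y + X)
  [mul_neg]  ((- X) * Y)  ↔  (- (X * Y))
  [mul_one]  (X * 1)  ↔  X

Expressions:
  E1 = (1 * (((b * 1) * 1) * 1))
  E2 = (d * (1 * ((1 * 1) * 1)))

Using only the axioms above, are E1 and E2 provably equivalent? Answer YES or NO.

NO

The axioms are sound identities: if E1 ↔* E2 then E1 and E2 evaluate identically under any assignment.
Under b=0, d=1: E1 evaluates to 0, E2 to 1. Distinct ⇒ no rewrite sequence connects them.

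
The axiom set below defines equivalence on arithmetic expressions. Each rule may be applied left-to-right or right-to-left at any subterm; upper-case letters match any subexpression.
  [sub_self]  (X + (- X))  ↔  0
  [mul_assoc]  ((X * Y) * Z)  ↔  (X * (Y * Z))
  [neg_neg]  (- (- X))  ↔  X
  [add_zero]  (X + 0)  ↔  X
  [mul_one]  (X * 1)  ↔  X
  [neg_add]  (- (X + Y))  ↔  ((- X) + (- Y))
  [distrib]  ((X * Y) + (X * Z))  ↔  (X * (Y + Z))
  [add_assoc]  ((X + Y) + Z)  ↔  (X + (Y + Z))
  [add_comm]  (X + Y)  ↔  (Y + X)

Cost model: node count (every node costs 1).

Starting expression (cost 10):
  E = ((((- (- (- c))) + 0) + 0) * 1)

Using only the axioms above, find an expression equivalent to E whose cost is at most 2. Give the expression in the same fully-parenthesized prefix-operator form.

(- c)   [cost 2]

(1) (- (- c))  =[neg_neg →]=  c    ⊢ ((((- c) + 0) + 0) * 1)
(2) ((- c) + 0)  =[add_zero →]=  (- c)    ⊢ (((- c) + 0) * 1)
(3) (((- c) + 0) * 1)  =[mul_one →]=  ((- c) + 0)
(4) ((- c) + 0)  =[add_zero →]=  (- c)    ⊢ cost 2, within 2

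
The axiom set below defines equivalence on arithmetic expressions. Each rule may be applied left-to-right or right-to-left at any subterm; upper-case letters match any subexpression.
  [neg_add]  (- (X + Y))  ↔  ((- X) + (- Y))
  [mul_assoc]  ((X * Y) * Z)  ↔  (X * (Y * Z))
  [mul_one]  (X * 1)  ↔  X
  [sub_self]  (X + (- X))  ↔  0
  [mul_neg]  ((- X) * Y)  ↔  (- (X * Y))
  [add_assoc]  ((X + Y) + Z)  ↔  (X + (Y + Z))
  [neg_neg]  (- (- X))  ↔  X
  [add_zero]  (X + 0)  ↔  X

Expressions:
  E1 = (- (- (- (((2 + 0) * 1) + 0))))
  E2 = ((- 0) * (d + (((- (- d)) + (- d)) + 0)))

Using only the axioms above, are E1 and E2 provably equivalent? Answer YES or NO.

All listed rules preserve value, hence provable equivalence implies equal values everywhere; look for a separating assignment.
d=0 gives E1 ↦ -2, E2 ↦ 0; values differ ⇒ not provably equivalent.

NO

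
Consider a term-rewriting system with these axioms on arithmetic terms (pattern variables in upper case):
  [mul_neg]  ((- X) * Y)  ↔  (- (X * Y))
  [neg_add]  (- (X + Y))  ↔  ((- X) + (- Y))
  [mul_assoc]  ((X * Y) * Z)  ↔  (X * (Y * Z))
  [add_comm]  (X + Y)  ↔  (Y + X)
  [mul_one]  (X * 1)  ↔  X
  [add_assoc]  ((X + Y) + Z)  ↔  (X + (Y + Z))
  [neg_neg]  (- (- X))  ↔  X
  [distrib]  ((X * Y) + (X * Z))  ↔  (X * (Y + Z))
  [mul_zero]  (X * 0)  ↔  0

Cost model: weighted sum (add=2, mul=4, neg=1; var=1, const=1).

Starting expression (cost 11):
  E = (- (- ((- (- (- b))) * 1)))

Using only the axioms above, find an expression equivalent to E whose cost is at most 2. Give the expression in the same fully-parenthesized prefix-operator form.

(- b)   [cost 2]

1. [neg_neg →] (- (- (- b)))  →  (- b);  E = (- (- ((- b) * 1)))
2. [mul_one →] ((- b) * 1)  →  (- b);  E = (- (- (- b)))
3. [neg_neg →] (- (- (- b)))  →  (- b);  cost 2 ≤ 2, done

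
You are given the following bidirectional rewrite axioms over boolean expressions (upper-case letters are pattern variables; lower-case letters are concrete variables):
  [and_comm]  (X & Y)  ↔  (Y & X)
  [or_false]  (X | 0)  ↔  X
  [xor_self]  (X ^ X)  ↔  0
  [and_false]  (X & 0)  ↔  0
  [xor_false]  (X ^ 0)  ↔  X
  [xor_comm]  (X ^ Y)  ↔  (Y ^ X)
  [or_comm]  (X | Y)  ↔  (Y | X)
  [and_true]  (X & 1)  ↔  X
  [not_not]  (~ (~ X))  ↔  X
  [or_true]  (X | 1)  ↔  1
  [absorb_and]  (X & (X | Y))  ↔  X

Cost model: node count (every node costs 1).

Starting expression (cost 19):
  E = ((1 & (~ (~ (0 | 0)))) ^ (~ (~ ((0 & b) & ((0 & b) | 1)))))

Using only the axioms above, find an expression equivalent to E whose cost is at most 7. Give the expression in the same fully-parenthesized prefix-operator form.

step 1: not_not (→) rewrites (~ (~ ((0 & b) & ((0 & b) | 1)))) into ((0 & b) & ((0 & b) | 1)), now ((1 & (~ (~ (0 | 0)))) ^ ((0 & b) & ((0 & b) | 1)))
step 2: not_not (→) rewrites (~ (~ (0 | 0))) into (0 | 0), now ((1 & (0 | 0)) ^ ((0 & b) & ((0 & b) | 1)))
step 3: absorb_and (→) rewrites ((0 & b) & ((0 & b) | 1)) into (0 & b), now ((1 & (0 | 0)) ^ (0 & b))
step 4: or_false (→) rewrites (0 | 0) into 0, reaching cost 7 (bound 7)

((1 & 0) ^ (0 & b))   [cost 7]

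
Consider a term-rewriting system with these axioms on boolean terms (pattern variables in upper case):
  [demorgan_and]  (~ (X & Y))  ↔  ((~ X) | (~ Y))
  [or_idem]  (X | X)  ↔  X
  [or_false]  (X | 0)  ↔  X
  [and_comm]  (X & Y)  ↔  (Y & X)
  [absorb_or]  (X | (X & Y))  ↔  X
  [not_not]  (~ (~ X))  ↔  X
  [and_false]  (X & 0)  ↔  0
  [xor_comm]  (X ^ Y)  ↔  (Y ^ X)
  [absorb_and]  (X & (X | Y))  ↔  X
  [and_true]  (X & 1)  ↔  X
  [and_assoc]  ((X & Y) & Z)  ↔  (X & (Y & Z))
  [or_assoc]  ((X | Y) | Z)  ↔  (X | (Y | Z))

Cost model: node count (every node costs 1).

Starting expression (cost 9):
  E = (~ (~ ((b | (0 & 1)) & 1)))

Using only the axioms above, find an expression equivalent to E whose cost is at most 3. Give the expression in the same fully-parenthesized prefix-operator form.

(b | 0)   [cost 3]

(1) ((b | (0 & 1)) & 1)  =[and_true →]=  (b | (0 & 1))    ⊢ (~ (~ (b | (0 & 1))))
(2) (0 & 1)  =[and_true →]=  0    ⊢ (~ (~ (b | 0)))
(3) (~ (~ (b | 0)))  =[not_not →]=  (b | 0)    ⊢ cost 3, within 3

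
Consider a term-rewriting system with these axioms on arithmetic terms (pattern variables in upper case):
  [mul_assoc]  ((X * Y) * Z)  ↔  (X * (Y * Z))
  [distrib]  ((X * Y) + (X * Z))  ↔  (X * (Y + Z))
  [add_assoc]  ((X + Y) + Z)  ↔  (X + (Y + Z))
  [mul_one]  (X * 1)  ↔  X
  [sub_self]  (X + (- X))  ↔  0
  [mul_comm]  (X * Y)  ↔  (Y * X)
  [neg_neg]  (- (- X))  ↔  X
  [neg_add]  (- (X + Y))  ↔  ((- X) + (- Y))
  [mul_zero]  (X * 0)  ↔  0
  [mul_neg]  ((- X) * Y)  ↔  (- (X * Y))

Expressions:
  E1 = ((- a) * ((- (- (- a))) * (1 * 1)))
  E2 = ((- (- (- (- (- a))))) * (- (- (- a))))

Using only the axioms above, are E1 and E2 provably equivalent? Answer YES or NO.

YES

(1) (1 * 1)  =[mul_one →]=  1    ⊢ ((- a) * ((- (- (- a))) * 1))
(2) (- (- (- a)))  =[neg_neg →]=  (- a)    ⊢ ((- a) * ((- a) * 1))
(3) ((- a) * 1)  =[mul_one →]=  (- a)    ⊢ ((- a) * (- a))
(4) (- a)  =[neg_neg ←]=  (- (- (- a)))    ⊢ ((- a) * (- (- (- a))))
(5) (- a)  =[neg_neg ←]=  (- (- (- a)))    ⊢ ((- (- (- a))) * (- (- (- a))))
(6) (- (- a))  =[neg_neg ←]=  (- (- (- (- a))))    ⊢ E2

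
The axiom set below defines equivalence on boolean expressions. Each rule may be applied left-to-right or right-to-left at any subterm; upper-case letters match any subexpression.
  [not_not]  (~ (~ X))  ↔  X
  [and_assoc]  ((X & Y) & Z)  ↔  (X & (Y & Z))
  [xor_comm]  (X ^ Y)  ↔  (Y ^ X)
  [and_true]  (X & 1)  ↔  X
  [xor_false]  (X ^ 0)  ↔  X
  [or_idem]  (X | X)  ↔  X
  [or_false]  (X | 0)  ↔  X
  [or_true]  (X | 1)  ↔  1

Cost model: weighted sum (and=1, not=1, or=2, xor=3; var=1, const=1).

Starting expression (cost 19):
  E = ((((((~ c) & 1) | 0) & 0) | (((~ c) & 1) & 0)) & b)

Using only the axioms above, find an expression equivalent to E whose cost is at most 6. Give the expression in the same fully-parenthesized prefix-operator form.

(((~ c) & 0) & b)   [cost 6]

step 1: or_false (→) rewrites (((~ c) & 1) | 0) into ((~ c) & 1), now (((((~ c) & 1) & 0) | (((~ c) & 1) & 0)) & b)
step 2: or_idem (→) rewrites ((((~ c) & 1) & 0) | (((~ c) & 1) & 0)) into (((~ c) & 1) & 0), now ((((~ c) & 1) & 0) & b)
step 3: and_true (→) rewrites ((~ c) & 1) into (~ c), reaching cost 6 (bound 6)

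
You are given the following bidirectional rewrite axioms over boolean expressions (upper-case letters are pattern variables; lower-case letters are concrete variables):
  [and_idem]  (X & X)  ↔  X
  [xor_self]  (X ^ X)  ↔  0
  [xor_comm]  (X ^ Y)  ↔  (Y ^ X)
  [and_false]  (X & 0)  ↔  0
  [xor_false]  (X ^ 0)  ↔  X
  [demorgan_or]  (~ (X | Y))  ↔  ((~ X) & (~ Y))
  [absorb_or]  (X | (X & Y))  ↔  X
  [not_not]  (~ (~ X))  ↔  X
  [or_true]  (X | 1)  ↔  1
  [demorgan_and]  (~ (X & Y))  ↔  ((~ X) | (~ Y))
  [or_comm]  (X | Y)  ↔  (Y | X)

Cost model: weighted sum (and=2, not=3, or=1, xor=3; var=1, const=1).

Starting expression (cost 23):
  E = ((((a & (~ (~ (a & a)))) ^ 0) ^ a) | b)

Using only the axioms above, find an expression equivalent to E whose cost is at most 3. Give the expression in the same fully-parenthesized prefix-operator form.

(1) (~ (~ (a & a)))  =[not_not →]=  (a & a)    ⊢ ((((a & (a & a)) ^ 0) ^ a) | b)
(2) (a & a)  =[and_idem →]=  a    ⊢ ((((a & a) ^ 0) ^ a) | b)
(3) (a & a)  =[and_idem →]=  a    ⊢ (((a ^ 0) ^ a) | b)
(4) (a ^ 0)  =[xor_false →]=  a    ⊢ ((a ^ a) | b)
(5) (a ^ a)  =[xor_self →]=  0    ⊢ cost 3, within 3

(0 | b)   [cost 3]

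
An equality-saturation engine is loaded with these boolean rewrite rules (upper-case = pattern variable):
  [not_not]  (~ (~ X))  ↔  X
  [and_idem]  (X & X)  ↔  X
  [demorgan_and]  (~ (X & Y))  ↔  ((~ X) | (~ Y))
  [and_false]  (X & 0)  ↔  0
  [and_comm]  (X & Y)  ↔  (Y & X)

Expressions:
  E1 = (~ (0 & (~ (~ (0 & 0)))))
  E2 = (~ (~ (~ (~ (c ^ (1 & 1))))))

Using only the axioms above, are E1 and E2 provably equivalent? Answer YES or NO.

Every axiom is a valid identity, so a rewrite proof would force E1 and E2 to agree under every assignment.
At c=1: E1 = 1 but E2 = 0; they differ, so no derivation exists.

NO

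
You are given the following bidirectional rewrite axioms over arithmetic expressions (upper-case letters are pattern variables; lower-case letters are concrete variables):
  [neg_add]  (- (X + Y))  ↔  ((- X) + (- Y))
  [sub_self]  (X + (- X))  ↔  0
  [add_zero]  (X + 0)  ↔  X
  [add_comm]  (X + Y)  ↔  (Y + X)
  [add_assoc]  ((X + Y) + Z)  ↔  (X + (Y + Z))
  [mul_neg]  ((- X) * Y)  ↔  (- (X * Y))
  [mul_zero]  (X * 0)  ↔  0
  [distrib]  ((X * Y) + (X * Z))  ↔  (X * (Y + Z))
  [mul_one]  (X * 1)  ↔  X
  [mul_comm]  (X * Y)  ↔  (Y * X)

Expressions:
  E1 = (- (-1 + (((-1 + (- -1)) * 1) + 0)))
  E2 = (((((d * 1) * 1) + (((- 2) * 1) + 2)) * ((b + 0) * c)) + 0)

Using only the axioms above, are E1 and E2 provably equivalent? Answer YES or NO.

Every axiom is a valid identity, so a rewrite proof would force E1 and E2 to agree under every assignment.
At b=0, c=0, d=0: E1 = 1 but E2 = 0; they differ, so no derivation exists.

NO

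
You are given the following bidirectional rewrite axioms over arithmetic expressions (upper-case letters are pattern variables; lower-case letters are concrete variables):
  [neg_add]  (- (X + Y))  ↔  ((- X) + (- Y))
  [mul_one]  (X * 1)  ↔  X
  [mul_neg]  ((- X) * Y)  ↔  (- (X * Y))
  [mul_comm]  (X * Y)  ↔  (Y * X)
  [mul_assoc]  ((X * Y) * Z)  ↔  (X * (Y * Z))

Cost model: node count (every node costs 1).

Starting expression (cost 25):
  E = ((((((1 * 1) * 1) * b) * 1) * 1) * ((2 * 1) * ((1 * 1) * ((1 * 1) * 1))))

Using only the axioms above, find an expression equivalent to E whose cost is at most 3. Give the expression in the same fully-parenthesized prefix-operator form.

1. [mul_one →] ((1 * 1) * 1)  →  (1 * 1);  E = (((((1 * 1) * b) * 1) * 1) * ((2 * 1) * ((1 * 1) * ((1 * 1) * 1))))
2. [mul_one →] (1 * 1)  →  1;  E = (((((1 * 1) * b) * 1) * 1) * ((2 * 1) * (1 * ((1 * 1) * 1))))
3. [mul_one →] (2 * 1)  →  2;  E = (((((1 * 1) * b) * 1) * 1) * (2 * (1 * ((1 * 1) * 1))))
4. [mul_one →] ((((1 * 1) * b) * 1) * 1)  →  (((1 * 1) * b) * 1);  E = ((((1 * 1) * b) * 1) * (2 * (1 * ((1 * 1) * 1))))
5. [mul_one →] (1 * 1)  →  1;  E = (((1 * b) * 1) * (2 * (1 * ((1 * 1) * 1))))
6. [mul_comm →] (1 * b)  →  (b * 1);  E = (((b * 1) * 1) * (2 * (1 * ((1 * 1) * 1))))
7. [mul_one →] ((1 * 1) * 1)  →  (1 * 1);  E = (((b * 1) * 1) * (2 * (1 * (1 * 1))))
8. [mul_one →] (1 * 1)  →  1;  E = (((b * 1) * 1) * (2 * (1 * 1)))
9. [mul_one →] ((b * 1) * 1)  →  (b * 1);  E = ((b * 1) * (2 * (1 * 1)))
10. [mul_one →] (1 * 1)  →  1;  E = ((b * 1) * (2 * 1))
11. [mul_one →] (2 * 1)  →  2;  E = ((b * 1) * 2)
12. [mul_one →] (b * 1)  →  b;  cost 3 ≤ 3, done

(b * 2)   [cost 3]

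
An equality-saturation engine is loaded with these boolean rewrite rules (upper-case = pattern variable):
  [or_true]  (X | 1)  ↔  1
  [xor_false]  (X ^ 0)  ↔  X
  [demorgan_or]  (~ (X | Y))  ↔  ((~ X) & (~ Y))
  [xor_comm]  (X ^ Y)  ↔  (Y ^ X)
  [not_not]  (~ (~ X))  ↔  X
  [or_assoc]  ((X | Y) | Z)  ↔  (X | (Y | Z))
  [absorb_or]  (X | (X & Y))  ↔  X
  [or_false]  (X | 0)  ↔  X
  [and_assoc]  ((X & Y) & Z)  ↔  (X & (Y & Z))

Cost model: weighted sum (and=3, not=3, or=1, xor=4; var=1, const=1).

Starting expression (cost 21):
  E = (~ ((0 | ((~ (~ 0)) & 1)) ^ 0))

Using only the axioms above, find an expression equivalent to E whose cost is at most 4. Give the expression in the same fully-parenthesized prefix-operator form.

(~ 0)   [cost 4]

(1) (~ (~ 0))  =[not_not →]=  0    ⊢ (~ ((0 | (0 & 1)) ^ 0))
(2) ((0 | (0 & 1)) ^ 0)  =[xor_false →]=  (0 | (0 & 1))    ⊢ (~ (0 | (0 & 1)))
(3) (0 | (0 & 1))  =[absorb_or →]=  0    ⊢ cost 4, within 4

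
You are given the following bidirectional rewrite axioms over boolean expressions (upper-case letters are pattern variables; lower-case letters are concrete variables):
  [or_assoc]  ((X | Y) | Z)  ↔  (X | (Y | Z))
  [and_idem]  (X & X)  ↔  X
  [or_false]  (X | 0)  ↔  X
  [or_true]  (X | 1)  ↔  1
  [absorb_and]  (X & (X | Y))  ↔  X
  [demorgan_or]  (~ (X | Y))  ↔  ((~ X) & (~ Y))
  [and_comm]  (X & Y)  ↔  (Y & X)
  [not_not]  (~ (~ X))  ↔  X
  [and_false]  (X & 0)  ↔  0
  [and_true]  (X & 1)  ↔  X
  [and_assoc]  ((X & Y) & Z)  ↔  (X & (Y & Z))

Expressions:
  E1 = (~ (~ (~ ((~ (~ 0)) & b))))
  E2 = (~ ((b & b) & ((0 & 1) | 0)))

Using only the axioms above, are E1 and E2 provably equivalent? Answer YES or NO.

YES

step 1: not_not (→) rewrites (~ (~ 0)) into 0, now (~ (~ (~ (0 & b))))
step 2: not_not (→) rewrites (~ (~ (~ (0 & b)))) into (~ (0 & b))
step 3: and_comm (→) rewrites (0 & b) into (b & 0), now (~ (b & 0))
step 4: and_true (←) rewrites 0 into (0 & 1), now (~ (b & (0 & 1)))
step 5: and_idem (←) rewrites b into (b & b), now (~ ((b & b) & (0 & 1)))
step 6: or_false (←) rewrites (0 & 1) into ((0 & 1) | 0), which is E2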